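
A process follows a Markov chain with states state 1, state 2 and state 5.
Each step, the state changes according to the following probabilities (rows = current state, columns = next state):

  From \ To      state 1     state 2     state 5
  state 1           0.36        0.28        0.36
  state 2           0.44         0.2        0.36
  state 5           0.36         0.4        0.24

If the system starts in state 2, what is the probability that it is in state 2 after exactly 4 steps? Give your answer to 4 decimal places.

0.2952

Propagate the distribution vector 4 steps from state 2.
After 0 steps: (0.0000, 1.0000, 0.0000)
After 1 step: (0.4400, 0.2000, 0.3600)
After 2 steps: (0.3760, 0.3072, 0.3168)
After 3 steps: (0.3846, 0.2934, 0.3220)
After 4 steps: (0.3835, 0.2952, 0.3214)
P(in state 2 after 4 steps) = 0.2952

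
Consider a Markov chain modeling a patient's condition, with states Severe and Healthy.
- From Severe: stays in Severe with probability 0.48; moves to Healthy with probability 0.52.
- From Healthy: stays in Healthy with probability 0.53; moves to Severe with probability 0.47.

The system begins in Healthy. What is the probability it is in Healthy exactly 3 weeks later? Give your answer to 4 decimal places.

Propagate the distribution vector 3 weeks from Healthy.
After 0 weeks: (0.0000, 1.0000)
After 1 week: (0.4700, 0.5300)
After 2 weeks: (0.4747, 0.5253)
After 3 weeks: (0.4747, 0.5253)
P(in Healthy after 3 weeks) = 0.5253

0.5253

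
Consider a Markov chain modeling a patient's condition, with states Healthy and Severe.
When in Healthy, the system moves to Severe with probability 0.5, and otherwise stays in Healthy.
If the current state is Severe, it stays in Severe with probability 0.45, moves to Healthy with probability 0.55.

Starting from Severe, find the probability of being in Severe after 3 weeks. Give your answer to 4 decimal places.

Propagate the distribution vector 3 weeks from Severe.
After 0 weeks: (0.0000, 1.0000)
After 1 week: (0.5500, 0.4500)
After 2 weeks: (0.5225, 0.4775)
After 3 weeks: (0.5239, 0.4761)
P(in Severe after 3 weeks) = 0.4761

0.4761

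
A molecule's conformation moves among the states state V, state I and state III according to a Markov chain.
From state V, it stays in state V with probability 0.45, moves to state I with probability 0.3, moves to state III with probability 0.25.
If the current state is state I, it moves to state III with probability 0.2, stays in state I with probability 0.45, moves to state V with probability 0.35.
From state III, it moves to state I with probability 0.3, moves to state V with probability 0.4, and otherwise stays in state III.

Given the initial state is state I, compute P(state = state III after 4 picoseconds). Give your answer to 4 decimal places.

0.2444

Propagate the distribution vector 4 picoseconds from state I.
After 0 picoseconds: (0.0000, 1.0000, 0.0000)
After 1 picosecond: (0.3500, 0.4500, 0.2000)
After 2 picoseconds: (0.3950, 0.3675, 0.2375)
After 3 picoseconds: (0.4014, 0.3551, 0.2435)
After 4 picoseconds: (0.4023, 0.3533, 0.2444)
P(in state III after 4 picoseconds) = 0.2444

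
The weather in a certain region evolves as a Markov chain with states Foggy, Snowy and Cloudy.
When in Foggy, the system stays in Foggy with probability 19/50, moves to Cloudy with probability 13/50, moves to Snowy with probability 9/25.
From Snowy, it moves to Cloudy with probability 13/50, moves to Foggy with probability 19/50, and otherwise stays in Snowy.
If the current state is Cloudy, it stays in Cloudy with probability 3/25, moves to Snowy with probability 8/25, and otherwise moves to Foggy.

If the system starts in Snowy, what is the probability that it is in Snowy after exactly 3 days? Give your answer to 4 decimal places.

0.3511

Propagate the distribution vector 3 days from Snowy.
After 0 days: (0.0000, 1.0000, 0.0000)
After 1 day: (0.3800, 0.3600, 0.2600)
After 2 days: (0.4268, 0.3496, 0.2236)
After 3 days: (0.4202, 0.3511, 0.2287)
P(in Snowy after 3 days) = 0.3511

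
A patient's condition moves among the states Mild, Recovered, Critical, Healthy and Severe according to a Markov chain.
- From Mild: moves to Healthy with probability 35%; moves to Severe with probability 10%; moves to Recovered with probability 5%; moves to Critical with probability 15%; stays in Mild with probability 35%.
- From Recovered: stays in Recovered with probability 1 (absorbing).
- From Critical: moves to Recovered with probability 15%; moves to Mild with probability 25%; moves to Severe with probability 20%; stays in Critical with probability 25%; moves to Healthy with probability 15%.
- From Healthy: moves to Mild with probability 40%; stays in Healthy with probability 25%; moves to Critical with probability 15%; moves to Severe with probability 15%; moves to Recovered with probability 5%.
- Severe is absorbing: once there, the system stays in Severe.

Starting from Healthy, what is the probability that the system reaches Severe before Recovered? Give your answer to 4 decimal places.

0.6782

Let h(s) be the probability of absorption at Severe starting from transient state s. Then h(Severe) = 1 and h(Recovered) = 0. By first-step analysis:
h(Mild) = 0.35·h(Mild) + 0.05·0 + 0.15·h(Critical) + 0.35·h(Healthy) + 0.1·1
h(Critical) = 0.25·h(Mild) + 0.15·0 + 0.25·h(Critical) + 0.15·h(Healthy) + 0.2·1
h(Healthy) = 0.4·h(Mild) + 0.05·0 + 0.15·h(Critical) + 0.25·h(Healthy) + 0.15·1
Solving: h(Mild) = 0.6628, h(Critical) = 0.6232, h(Healthy) = 0.6782.
Starting from Healthy, the probability is 0.6782.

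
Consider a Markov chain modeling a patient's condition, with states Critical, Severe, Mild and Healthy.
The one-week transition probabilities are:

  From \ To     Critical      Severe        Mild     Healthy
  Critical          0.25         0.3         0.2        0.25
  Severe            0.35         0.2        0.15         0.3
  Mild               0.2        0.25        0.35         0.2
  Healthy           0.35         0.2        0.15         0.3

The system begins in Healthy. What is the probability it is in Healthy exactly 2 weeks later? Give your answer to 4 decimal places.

0.2675

Propagate the distribution vector 2 weeks from Healthy.
After 0 weeks: (0.0000, 0.0000, 0.0000, 1.0000)
After 1 week: (0.3500, 0.2000, 0.1500, 0.3000)
After 2 weeks: (0.2925, 0.2425, 0.1975, 0.2675)
P(in Healthy after 2 weeks) = 0.2675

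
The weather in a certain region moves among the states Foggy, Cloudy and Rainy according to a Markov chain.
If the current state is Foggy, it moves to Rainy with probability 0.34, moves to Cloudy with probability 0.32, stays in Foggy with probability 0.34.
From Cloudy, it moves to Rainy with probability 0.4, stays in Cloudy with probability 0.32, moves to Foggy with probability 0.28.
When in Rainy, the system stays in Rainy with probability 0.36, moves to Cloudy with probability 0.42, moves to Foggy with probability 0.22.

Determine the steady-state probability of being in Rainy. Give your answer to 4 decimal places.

Let the stationary distribution be π with π = πP and π_1 + π_2 + π_3 = 1.
π_1 = 0.34·π_1 + 0.28·π_2 + 0.22·π_3
π_2 = 0.32·π_1 + 0.32·π_2 + 0.42·π_3
Solving with the normalization constraint gives π = (0.2743, 0.3569, 0.3688).
So the stationary probability of Rainy is 0.3688.

0.3688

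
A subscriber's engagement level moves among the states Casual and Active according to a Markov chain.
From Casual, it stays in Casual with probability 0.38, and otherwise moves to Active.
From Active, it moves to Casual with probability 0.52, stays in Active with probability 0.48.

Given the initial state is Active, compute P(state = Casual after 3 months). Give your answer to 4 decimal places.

Propagate the distribution vector 3 months from Active.
After 0 months: (0.0000, 1.0000)
After 1 month: (0.5200, 0.4800)
After 2 months: (0.4472, 0.5528)
After 3 months: (0.4574, 0.5426)
P(in Casual after 3 months) = 0.4574

0.4574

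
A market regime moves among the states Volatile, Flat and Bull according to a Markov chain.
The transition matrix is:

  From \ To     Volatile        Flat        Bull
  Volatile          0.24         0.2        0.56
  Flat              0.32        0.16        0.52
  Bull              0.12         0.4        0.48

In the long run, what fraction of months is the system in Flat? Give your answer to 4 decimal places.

0.2900

Let the stationary distribution be π with π = πP and π_1 + π_2 + π_3 = 1.
π_1 = 0.24·π_1 + 0.32·π_2 + 0.12·π_3
π_2 = 0.2·π_1 + 0.16·π_2 + 0.4·π_3
Solving with the normalization constraint gives π = (0.2023, 0.2900, 0.5078).
So the stationary probability of Flat is 0.2900.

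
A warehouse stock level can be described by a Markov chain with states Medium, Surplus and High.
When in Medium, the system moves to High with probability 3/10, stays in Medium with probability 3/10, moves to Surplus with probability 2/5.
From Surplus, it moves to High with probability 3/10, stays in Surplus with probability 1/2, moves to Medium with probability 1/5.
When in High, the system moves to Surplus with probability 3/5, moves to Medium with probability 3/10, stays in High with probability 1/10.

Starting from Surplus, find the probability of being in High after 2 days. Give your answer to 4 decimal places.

Sum over the intermediate state after 1 day:
P = P(Surplus→Medium)·P(Medium→High) + P(Surplus→Surplus)·P(Surplus→High) + P(Surplus→High)·P(High→High)
  = 0.2×0.3 + 0.5×0.3 + 0.3×0.1
  = 0.0600 + 0.1500 + 0.0300 = 0.2400

0.2400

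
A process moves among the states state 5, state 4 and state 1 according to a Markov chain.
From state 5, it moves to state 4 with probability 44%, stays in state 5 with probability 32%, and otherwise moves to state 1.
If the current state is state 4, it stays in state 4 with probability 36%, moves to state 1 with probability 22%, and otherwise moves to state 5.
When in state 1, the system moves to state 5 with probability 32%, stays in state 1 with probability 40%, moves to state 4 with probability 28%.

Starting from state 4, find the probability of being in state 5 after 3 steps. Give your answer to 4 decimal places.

0.3576

Propagate the distribution vector 3 steps from state 4.
After 0 steps: (0.0000, 1.0000, 0.0000)
After 1 step: (0.4200, 0.3600, 0.2200)
After 2 steps: (0.3560, 0.3760, 0.2680)
After 3 steps: (0.3576, 0.3670, 0.2754)
P(in state 5 after 3 steps) = 0.3576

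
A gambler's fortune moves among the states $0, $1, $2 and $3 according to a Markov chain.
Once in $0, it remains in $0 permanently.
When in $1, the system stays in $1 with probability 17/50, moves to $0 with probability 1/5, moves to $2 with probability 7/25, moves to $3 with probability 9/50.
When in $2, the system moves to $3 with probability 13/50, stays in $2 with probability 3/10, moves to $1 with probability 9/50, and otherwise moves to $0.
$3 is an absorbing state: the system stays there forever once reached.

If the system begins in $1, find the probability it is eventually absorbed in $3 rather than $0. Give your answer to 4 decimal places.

0.4830

Let h(s) be the probability of absorption at $3 starting from transient state s. Then h($3) = 1 and h($0) = 0. By first-step analysis:
h($1) = 0.2·0 + 0.34·h($1) + 0.28·h($2) + 0.18·1
h($2) = 0.26·0 + 0.18·h($1) + 0.3·h($2) + 0.26·1
Solving: h($1) = 0.4830, h($2) = 0.4956.
Starting from $1, the probability is 0.4830.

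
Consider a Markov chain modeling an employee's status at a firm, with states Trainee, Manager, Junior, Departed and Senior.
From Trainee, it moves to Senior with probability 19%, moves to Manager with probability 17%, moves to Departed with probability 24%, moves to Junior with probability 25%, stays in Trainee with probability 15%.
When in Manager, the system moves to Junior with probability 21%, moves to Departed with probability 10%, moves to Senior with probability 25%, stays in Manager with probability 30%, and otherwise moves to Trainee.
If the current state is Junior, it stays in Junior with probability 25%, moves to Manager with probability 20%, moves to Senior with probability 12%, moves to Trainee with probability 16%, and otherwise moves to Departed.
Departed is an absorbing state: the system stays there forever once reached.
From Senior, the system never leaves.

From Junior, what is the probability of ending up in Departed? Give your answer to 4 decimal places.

Let h(s) be the probability of absorption at Departed starting from transient state s. Then h(Departed) = 1 and h(Senior) = 0. By first-step analysis:
h(Trainee) = 0.15·h(Trainee) + 0.17·h(Manager) + 0.25·h(Junior) + 0.24·1 + 0.19·0
h(Manager) = 0.14·h(Trainee) + 0.3·h(Manager) + 0.21·h(Junior) + 0.1·1 + 0.25·0
h(Junior) = 0.16·h(Trainee) + 0.2·h(Manager) + 0.25·h(Junior) + 0.27·1 + 0.12·0
Solving: h(Trainee) = 0.5414, h(Manager) = 0.4280, h(Junior) = 0.5896.
Starting from Junior, the probability is 0.5896.

0.5896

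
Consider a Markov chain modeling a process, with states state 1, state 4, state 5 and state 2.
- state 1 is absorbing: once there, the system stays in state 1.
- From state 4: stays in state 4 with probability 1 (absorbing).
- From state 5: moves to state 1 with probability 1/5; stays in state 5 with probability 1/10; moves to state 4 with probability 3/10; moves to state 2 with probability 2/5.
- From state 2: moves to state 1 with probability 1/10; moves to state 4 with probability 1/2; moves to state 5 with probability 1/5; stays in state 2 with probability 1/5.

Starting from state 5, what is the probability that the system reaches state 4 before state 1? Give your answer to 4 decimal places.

Let h(s) be the probability of absorption at state 4 starting from transient state s. Then h(state 4) = 1 and h(state 1) = 0. By first-step analysis:
h(state 5) = 0.2·0 + 0.3·1 + 0.1·h(state 5) + 0.4·h(state 2)
h(state 2) = 0.1·0 + 0.5·1 + 0.2·h(state 5) + 0.2·h(state 2)
Solving: h(state 5) = 0.6875, h(state 2) = 0.7969.
Starting from state 5, the probability is 0.6875.

0.6875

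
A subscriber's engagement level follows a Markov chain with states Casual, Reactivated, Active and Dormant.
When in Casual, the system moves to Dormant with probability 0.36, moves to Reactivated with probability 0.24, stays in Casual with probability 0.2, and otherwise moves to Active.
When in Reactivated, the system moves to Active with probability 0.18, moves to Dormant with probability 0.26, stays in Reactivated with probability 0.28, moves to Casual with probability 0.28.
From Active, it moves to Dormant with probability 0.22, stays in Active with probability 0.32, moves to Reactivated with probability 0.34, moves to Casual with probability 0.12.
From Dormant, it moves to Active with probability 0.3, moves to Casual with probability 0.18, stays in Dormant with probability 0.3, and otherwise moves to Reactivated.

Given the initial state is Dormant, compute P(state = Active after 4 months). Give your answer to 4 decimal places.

Propagate the distribution vector 4 months from Dormant.
After 0 months: (0.0000, 0.0000, 0.0000, 1.0000)
After 1 month: (0.1800, 0.2200, 0.3000, 0.3000)
After 2 months: (0.1876, 0.2728, 0.2616, 0.2780)
After 3 months: (0.1953, 0.2715, 0.2537, 0.2794)
After 4 months: (0.1958, 0.2706, 0.2530, 0.2806)
P(in Active after 4 months) = 0.2530

0.2530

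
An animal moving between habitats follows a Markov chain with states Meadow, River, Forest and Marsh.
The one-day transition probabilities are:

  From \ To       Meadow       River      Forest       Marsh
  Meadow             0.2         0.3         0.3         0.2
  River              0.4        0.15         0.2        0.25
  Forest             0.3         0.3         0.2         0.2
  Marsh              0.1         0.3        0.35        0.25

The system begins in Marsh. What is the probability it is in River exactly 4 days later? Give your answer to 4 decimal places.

Propagate the distribution vector 4 days from Marsh.
After 0 days: (0.0000, 0.0000, 0.0000, 1.0000)
After 1 day: (0.1000, 0.3000, 0.3500, 0.2500)
After 2 days: (0.2700, 0.2550, 0.2475, 0.2275)
After 3 days: (0.2530, 0.2618, 0.2611, 0.2241)
After 4 days: (0.2561, 0.2607, 0.2589, 0.2243)
P(in River after 4 days) = 0.2607

0.2607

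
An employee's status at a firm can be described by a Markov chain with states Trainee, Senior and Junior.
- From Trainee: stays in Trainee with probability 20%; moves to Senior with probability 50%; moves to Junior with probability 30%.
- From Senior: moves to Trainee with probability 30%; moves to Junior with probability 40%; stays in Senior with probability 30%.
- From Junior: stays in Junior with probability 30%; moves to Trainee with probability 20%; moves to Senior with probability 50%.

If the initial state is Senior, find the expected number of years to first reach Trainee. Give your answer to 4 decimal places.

3.7931

Let t(s) be the expected number of years to first reach Trainee from state s, with t(Trainee) = 0. Conditioning on the first year:
t(Senior) = 1 + 0.3·t(Senior) + 0.4·t(Junior)
t(Junior) = 1 + 0.5·t(Senior) + 0.3·t(Junior)
Solving: t(Senior) = 3.7931, t(Junior) = 4.1379.
Expected years from Senior to Trainee: 3.7931.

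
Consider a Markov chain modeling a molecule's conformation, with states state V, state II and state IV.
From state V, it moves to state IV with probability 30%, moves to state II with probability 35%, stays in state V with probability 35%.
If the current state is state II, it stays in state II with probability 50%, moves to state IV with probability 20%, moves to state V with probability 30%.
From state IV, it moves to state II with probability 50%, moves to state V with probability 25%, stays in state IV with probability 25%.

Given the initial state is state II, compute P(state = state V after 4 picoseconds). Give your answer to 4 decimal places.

0.3030

Propagate the distribution vector 4 picoseconds from state II.
After 0 picoseconds: (0.0000, 1.0000, 0.0000)
After 1 picosecond: (0.3000, 0.5000, 0.2000)
After 2 picoseconds: (0.3050, 0.4550, 0.2400)
After 3 picoseconds: (0.3033, 0.4543, 0.2425)
After 4 picoseconds: (0.3030, 0.4545, 0.2425)
P(in state V after 4 picoseconds) = 0.3030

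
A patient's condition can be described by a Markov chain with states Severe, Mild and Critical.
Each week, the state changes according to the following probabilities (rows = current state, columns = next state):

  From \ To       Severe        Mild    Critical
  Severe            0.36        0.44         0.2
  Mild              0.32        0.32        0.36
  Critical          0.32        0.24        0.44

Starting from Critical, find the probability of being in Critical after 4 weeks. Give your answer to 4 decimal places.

0.3334

Propagate the distribution vector 4 weeks from Critical.
After 0 weeks: (0.0000, 0.0000, 1.0000)
After 1 week: (0.3200, 0.2400, 0.4400)
After 2 weeks: (0.3328, 0.3232, 0.3440)
After 3 weeks: (0.3333, 0.3324, 0.3343)
After 4 weeks: (0.3333, 0.3333, 0.3334)
P(in Critical after 4 weeks) = 0.3334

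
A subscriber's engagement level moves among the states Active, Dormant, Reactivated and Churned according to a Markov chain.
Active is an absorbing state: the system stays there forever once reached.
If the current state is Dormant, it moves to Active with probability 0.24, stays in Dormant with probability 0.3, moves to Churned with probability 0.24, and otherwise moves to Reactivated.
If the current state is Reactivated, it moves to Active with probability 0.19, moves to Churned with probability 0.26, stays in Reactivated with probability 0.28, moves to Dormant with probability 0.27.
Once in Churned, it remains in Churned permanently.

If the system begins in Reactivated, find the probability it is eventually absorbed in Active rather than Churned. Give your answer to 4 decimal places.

0.4449

Let h(s) be the probability of absorption at Active starting from transient state s. Then h(Active) = 1 and h(Churned) = 0. By first-step analysis:
h(Dormant) = 0.24·1 + 0.3·h(Dormant) + 0.22·h(Reactivated) + 0.24·0
h(Reactivated) = 0.19·1 + 0.27·h(Dormant) + 0.28·h(Reactivated) + 0.26·0
Solving: h(Dormant) = 0.4827, h(Reactivated) = 0.4449.
Starting from Reactivated, the probability is 0.4449.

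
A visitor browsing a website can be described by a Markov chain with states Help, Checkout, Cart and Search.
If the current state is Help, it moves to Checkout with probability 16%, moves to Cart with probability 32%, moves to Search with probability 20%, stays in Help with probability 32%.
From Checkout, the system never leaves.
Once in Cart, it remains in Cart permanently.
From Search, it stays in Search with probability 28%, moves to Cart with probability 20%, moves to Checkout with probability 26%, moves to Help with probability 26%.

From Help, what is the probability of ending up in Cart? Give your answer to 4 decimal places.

0.6179

Let h(s) be the probability of absorption at Cart starting from transient state s. Then h(Cart) = 1 and h(Checkout) = 0. By first-step analysis:
h(Help) = 0.32·h(Help) + 0.16·0 + 0.32·1 + 0.2·h(Search)
h(Search) = 0.26·h(Help) + 0.26·0 + 0.2·1 + 0.28·h(Search)
Solving: h(Help) = 0.6179, h(Search) = 0.5009.
Starting from Help, the probability is 0.6179.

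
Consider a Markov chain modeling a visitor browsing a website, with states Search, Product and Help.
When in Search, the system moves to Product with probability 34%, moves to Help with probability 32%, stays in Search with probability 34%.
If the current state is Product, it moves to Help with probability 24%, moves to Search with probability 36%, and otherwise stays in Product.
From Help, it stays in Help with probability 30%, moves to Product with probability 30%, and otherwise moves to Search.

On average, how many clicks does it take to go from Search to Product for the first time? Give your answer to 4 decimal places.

3.0539

Let t(s) be the expected number of clicks to first reach Product from state s, with t(Product) = 0. Conditioning on the first click:
t(Search) = 1 + 0.34·t(Search) + 0.32·t(Help)
t(Help) = 1 + 0.4·t(Search) + 0.3·t(Help)
Solving: t(Search) = 3.0539, t(Help) = 3.1737.
Expected clicks from Search to Product: 3.0539.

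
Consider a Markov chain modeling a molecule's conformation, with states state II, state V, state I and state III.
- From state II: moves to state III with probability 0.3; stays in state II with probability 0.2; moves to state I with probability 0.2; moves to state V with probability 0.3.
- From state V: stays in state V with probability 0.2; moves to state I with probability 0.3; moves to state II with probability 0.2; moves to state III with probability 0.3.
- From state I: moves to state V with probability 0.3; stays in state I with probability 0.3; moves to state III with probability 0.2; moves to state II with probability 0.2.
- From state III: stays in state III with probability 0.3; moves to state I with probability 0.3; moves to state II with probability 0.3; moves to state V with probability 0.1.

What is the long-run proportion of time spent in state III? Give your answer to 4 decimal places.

0.2723

Let the stationary distribution be π with π = πP and π_1 + π_2 + π_3 + π_4 = 1.
π_1 = 0.2·π_1 + 0.2·π_2 + 0.2·π_3 + 0.3·π_4
π_2 = 0.3·π_1 + 0.2·π_2 + 0.3·π_3 + 0.1·π_4
π_3 = 0.2·π_1 + 0.3·π_2 + 0.3·π_3 + 0.3·π_4
Solving with the normalization constraint gives π = (0.2272, 0.2232, 0.2773, 0.2723).
So the stationary probability of state III is 0.2723.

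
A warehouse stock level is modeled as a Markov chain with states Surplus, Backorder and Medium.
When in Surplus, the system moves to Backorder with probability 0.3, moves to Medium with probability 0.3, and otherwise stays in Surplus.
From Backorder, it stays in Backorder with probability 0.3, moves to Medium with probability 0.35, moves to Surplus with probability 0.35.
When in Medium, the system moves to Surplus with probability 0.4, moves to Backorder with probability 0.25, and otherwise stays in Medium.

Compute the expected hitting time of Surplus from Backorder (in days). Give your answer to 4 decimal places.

Let t(s) be the expected number of days to first reach Surplus from state s, with t(Surplus) = 0. Conditioning on the first day:
t(Backorder) = 1 + 0.3·t(Backorder) + 0.35·t(Medium)
t(Medium) = 1 + 0.25·t(Backorder) + 0.35·t(Medium)
Solving: t(Backorder) = 2.7211, t(Medium) = 2.5850.
Expected days from Backorder to Surplus: 2.7211.

2.7211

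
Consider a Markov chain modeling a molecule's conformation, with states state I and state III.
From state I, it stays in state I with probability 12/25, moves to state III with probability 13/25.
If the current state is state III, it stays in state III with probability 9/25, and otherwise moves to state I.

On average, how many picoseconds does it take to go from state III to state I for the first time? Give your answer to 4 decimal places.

1.5625

Let t(s) be the expected number of picoseconds to first reach state I from state s, with t(state I) = 0. Conditioning on the first picosecond:
t(state III) = 1 + 0.36·t(state III)
Solving: t(state III) = 1.5625.
Expected picoseconds from state III to state I: 1.5625.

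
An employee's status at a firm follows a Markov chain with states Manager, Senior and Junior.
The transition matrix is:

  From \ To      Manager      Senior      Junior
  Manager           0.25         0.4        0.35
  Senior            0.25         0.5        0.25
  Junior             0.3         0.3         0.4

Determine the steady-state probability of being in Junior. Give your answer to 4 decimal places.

0.3254

Let the stationary distribution be π with π = πP and π_1 + π_2 + π_3 = 1.
π_1 = 0.25·π_1 + 0.25·π_2 + 0.3·π_3
π_2 = 0.4·π_1 + 0.5·π_2 + 0.3·π_3
Solving with the normalization constraint gives π = (0.2663, 0.4083, 0.3254).
So the stationary probability of Junior is 0.3254.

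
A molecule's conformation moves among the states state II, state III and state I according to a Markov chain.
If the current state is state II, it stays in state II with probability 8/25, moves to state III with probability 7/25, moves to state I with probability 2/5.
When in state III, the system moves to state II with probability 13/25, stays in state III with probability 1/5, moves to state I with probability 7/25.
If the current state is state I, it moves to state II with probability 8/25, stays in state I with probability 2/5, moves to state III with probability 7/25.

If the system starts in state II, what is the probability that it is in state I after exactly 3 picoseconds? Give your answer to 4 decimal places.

0.3691

Propagate the distribution vector 3 picoseconds from state II.
After 0 picoseconds: (1.0000, 0.0000, 0.0000)
After 1 picosecond: (0.3200, 0.2800, 0.4000)
After 2 picoseconds: (0.3760, 0.2576, 0.3664)
After 3 picoseconds: (0.3715, 0.2594, 0.3691)
P(in state I after 3 picoseconds) = 0.3691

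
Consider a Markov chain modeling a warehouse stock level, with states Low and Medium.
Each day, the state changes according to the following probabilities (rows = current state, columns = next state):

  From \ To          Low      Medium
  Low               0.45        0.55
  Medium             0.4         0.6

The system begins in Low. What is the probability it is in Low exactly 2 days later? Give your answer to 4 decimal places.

Sum over the intermediate state after 1 day:
P = P(Low→Low)·P(Low→Low) + P(Low→Medium)·P(Medium→Low)
  = 0.45×0.45 + 0.55×0.4
  = 0.2025 + 0.2200 = 0.4225

0.4225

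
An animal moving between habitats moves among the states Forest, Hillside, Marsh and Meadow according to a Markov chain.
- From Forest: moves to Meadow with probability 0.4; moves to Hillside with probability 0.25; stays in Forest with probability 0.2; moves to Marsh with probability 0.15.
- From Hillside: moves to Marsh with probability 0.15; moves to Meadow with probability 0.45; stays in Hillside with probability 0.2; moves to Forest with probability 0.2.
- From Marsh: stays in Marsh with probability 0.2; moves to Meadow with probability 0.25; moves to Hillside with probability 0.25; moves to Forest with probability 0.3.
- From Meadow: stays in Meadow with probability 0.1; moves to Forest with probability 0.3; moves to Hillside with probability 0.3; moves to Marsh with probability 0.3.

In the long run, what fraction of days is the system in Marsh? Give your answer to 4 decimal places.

Let the stationary distribution be π with π = πP and π_1 + π_2 + π_3 + π_4 = 1.
π_1 = 0.2·π_1 + 0.2·π_2 + 0.3·π_3 + 0.3·π_4
π_2 = 0.25·π_1 + 0.2·π_2 + 0.25·π_3 + 0.3·π_4
π_3 = 0.15·π_1 + 0.15·π_2 + 0.2·π_3 + 0.3·π_4
Solving with the normalization constraint gives π = (0.2498, 0.2521, 0.2043, 0.2938).
So the stationary probability of Marsh is 0.2043.

0.2043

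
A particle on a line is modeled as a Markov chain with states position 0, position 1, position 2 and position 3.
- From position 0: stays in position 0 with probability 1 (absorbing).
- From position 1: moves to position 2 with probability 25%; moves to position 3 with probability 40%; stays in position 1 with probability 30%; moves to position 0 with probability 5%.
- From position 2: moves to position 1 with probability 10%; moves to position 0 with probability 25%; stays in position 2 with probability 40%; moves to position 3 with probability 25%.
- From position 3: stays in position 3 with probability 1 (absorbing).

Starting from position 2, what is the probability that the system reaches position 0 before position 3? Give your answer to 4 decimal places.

Let h(s) be the probability of absorption at position 0 starting from transient state s. Then h(position 0) = 1 and h(position 3) = 0. By first-step analysis:
h(position 1) = 0.05·1 + 0.3·h(position 1) + 0.25·h(position 2) + 0.4·0
h(position 2) = 0.25·1 + 0.1·h(position 1) + 0.4·h(position 2) + 0.25·0
Solving: h(position 1) = 0.2342, h(position 2) = 0.4557.
Starting from position 2, the probability is 0.4557.

0.4557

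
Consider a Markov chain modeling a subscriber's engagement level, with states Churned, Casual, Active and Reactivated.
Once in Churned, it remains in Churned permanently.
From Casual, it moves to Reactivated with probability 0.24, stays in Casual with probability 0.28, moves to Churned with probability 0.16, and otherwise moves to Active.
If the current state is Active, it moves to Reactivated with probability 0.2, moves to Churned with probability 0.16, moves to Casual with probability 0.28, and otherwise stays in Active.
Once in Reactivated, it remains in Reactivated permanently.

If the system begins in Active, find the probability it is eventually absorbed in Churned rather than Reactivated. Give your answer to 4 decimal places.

Let h(s) be the probability of absorption at Churned starting from transient state s. Then h(Churned) = 1 and h(Reactivated) = 0. By first-step analysis:
h(Casual) = 0.16·1 + 0.28·h(Casual) + 0.32·h(Active) + 0.24·0
h(Active) = 0.16·1 + 0.28·h(Casual) + 0.36·h(Active) + 0.2·0
Solving: h(Casual) = 0.4138, h(Active) = 0.4310.
Starting from Active, the probability is 0.4310.

0.4310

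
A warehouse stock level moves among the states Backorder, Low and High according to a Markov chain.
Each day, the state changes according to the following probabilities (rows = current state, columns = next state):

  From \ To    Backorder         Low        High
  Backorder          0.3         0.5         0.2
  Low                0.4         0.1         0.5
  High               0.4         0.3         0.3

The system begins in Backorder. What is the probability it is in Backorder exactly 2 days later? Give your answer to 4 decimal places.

Sum over the intermediate state after 1 day:
P = P(Backorder→Backorder)·P(Backorder→Backorder) + P(Backorder→Low)·P(Low→Backorder) + P(Backorder→High)·P(High→Backorder)
  = 0.3×0.3 + 0.5×0.4 + 0.2×0.4
  = 0.0900 + 0.2000 + 0.0800 = 0.3700

0.3700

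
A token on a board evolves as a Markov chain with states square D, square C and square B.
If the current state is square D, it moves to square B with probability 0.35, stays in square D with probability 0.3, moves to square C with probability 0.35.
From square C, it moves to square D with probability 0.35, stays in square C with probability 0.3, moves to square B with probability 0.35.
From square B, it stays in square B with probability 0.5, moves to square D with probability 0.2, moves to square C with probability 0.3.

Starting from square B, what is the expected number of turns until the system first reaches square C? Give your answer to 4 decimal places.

3.2143

Let t(s) be the expected number of turns to first reach square C from state s, with t(square C) = 0. Conditioning on the first turn:
t(square D) = 1 + 0.3·t(square D) + 0.35·t(square B)
t(square B) = 1 + 0.2·t(square D) + 0.5·t(square B)
Solving: t(square D) = 3.0357, t(square B) = 3.2143.
Expected turns from square B to square C: 3.2143.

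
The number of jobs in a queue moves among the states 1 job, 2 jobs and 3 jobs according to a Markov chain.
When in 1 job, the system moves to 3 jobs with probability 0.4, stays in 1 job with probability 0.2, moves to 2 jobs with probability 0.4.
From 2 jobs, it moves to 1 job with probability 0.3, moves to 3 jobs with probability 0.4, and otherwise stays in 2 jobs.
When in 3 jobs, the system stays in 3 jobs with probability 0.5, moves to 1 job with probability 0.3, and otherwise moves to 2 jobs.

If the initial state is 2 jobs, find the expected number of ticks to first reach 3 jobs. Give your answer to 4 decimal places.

Let t(s) be the expected number of ticks to first reach 3 jobs from state s, with t(3 jobs) = 0. Conditioning on the first tick:
t(1 job) = 1 + 0.2·t(1 job) + 0.4·t(2 jobs)
t(2 jobs) = 1 + 0.3·t(1 job) + 0.3·t(2 jobs)
Solving: t(1 job) = 2.5000, t(2 jobs) = 2.5000.
Expected ticks from 2 jobs to 3 jobs: 2.5000.

2.5000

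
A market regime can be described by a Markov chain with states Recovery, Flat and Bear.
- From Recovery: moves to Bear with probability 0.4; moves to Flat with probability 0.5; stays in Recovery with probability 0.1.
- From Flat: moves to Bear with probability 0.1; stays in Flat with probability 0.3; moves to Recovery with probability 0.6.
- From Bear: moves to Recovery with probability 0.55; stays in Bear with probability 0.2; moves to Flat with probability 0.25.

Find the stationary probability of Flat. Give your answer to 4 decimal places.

0.3663

Let the stationary distribution be π with π = πP and π_1 + π_2 + π_3 = 1.
π_1 = 0.1·π_1 + 0.6·π_2 + 0.55·π_3
π_2 = 0.5·π_1 + 0.3·π_2 + 0.25·π_3
Solving with the normalization constraint gives π = (0.3919, 0.3663, 0.2418).
So the stationary probability of Flat is 0.3663.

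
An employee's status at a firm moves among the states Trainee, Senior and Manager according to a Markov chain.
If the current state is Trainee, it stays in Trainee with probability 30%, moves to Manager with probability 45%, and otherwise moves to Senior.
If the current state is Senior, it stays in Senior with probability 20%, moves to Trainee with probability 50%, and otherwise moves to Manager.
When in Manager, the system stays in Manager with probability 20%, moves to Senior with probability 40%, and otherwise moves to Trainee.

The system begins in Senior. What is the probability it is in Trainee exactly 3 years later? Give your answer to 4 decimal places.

Propagate the distribution vector 3 years from Senior.
After 0 years: (0.0000, 1.0000, 0.0000)
After 1 year: (0.5000, 0.2000, 0.3000)
After 2 years: (0.3700, 0.2850, 0.3450)
After 3 years: (0.3915, 0.2875, 0.3210)
P(in Trainee after 3 years) = 0.3915

0.3915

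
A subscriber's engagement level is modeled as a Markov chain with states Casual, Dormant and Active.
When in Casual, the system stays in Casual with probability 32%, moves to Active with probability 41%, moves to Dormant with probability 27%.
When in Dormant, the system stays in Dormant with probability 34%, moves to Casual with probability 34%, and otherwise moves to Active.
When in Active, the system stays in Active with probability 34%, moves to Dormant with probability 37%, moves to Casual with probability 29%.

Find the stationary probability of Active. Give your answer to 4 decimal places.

Let the stationary distribution be π with π = πP and π_1 + π_2 + π_3 = 1.
π_1 = 0.32·π_1 + 0.34·π_2 + 0.29·π_3
π_2 = 0.27·π_1 + 0.34·π_2 + 0.37·π_3
Solving with the normalization constraint gives π = (0.3159, 0.3286, 0.3555).
So the stationary probability of Active is 0.3555.

0.3555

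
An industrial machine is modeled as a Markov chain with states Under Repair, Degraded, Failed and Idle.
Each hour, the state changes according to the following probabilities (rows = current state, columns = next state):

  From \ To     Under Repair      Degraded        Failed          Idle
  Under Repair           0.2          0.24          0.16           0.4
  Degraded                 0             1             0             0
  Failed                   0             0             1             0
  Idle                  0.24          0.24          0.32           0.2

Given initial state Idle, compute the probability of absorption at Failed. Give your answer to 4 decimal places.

Let h(s) be the probability of absorption at Failed starting from transient state s. Then h(Failed) = 1 and h(Degraded) = 0. By first-step analysis:
h(Under Repair) = 0.2·h(Under Repair) + 0.24·0 + 0.16·1 + 0.4·h(Idle)
h(Idle) = 0.24·h(Under Repair) + 0.24·0 + 0.32·1 + 0.2·h(Idle)
Solving: h(Under Repair) = 0.4706, h(Idle) = 0.5412.
Starting from Idle, the probability is 0.5412.

0.5412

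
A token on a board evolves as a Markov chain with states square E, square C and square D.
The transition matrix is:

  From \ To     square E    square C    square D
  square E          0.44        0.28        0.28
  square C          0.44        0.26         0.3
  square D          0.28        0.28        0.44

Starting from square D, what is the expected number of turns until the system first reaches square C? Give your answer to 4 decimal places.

Let t(s) be the expected number of turns to first reach square C from state s, with t(square C) = 0. Conditioning on the first turn:
t(square E) = 1 + 0.44·t(square E) + 0.28·t(square D)
t(square D) = 1 + 0.28·t(square E) + 0.44·t(square D)
Solving: t(square E) = 3.5714, t(square D) = 3.5714.
Expected turns from square D to square C: 3.5714.

3.5714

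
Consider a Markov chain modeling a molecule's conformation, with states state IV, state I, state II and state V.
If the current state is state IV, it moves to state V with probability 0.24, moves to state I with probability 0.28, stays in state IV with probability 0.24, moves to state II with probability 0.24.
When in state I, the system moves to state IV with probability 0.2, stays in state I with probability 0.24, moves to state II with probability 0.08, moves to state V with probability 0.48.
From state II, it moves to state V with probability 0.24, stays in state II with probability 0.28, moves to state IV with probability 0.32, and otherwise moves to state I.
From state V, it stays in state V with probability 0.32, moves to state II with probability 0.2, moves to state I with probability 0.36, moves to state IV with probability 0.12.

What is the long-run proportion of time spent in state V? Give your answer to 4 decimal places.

Let the stationary distribution be π with π = πP and π_1 + π_2 + π_3 + π_4 = 1.
π_1 = 0.24·π_1 + 0.2·π_2 + 0.32·π_3 + 0.12·π_4
π_2 = 0.28·π_1 + 0.24·π_2 + 0.16·π_3 + 0.36·π_4
π_3 = 0.24·π_1 + 0.08·π_2 + 0.28·π_3 + 0.2·π_4
Solving with the normalization constraint gives π = (0.2045, 0.2728, 0.1907, 0.3320).
So the stationary probability of state V is 0.3320.

0.3320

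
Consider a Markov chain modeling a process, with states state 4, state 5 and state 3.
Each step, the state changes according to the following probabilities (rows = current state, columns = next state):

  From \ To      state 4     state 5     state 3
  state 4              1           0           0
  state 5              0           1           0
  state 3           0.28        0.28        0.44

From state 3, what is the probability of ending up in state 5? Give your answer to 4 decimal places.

Let h(s) be the probability of absorption at state 5 starting from transient state s. Then h(state 5) = 1 and h(state 4) = 0. By first-step analysis:
h(state 3) = 0.28·0 + 0.28·1 + 0.44·h(state 3)
Solving: h(state 3) = 0.5000.
Starting from state 3, the probability is 0.5000.

0.5000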